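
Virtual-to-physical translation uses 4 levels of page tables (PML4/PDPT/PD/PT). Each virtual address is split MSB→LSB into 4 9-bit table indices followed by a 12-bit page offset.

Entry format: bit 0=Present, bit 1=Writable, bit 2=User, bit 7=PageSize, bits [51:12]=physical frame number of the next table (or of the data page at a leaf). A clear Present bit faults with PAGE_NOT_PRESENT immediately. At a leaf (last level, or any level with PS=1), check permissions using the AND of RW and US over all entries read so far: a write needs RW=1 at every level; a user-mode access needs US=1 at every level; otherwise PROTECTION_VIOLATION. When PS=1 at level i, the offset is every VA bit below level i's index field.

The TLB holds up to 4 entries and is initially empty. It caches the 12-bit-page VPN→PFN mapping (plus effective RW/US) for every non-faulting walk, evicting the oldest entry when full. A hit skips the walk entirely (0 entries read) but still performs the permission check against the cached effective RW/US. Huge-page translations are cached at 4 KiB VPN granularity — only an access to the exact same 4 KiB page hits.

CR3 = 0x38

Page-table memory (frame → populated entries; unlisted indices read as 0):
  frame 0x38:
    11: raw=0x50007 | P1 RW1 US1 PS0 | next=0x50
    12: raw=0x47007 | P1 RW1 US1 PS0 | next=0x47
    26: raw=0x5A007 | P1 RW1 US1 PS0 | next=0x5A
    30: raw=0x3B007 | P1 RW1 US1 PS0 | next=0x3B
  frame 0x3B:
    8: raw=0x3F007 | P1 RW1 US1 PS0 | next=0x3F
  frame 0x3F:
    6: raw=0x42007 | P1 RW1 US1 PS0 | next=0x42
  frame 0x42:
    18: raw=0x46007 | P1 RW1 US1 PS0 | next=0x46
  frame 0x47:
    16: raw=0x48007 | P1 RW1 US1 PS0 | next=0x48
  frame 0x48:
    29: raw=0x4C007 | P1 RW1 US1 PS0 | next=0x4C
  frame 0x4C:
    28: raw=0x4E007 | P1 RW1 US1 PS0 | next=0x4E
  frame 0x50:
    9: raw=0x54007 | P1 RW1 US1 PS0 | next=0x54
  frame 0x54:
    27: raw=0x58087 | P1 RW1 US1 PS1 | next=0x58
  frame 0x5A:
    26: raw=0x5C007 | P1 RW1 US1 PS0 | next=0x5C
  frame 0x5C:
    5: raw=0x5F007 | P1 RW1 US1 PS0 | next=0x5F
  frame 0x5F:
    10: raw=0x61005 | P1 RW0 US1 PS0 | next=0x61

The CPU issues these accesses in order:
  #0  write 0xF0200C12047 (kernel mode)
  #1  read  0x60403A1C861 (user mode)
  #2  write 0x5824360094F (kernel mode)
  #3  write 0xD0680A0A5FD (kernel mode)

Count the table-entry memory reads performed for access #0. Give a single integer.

Walk each access:
#0 VA=0xF0200C12047 (w,kernel):
  [0] read 0x38 idx=30: raw=0x3B007 flags P=1 W=1 U=1 S=0
  [1] read 0x3B idx=8: raw=0x3F007 flags P=1 W=1 U=1 S=0
  [2] read 0x3F idx=6: raw=0x42007 flags P=1 W=1 U=1 S=0
  [3] read 0x42 idx=18: raw=0x46007 flags P=1 W=1 U=1 S=0
  → PA=0x46047  (4 entries read)
#1 VA=0x60403A1C861 (r,user):
  [0] read 0x38 idx=12: raw=0x47007 flags P=1 W=1 U=1 S=0
  [1] read 0x47 idx=16: raw=0x48007 flags P=1 W=1 U=1 S=0
  [2] read 0x48 idx=29: raw=0x4C007 flags P=1 W=1 U=1 S=0
  [3] read 0x4C idx=28: raw=0x4E007 flags P=1 W=1 U=1 S=0
  → PA=0x4E861  (4 entries read)
#2 VA=0x5824360094F (w,kernel):
  [0] read 0x38 idx=11: raw=0x50007 flags P=1 W=1 U=1 S=0
  [1] read 0x50 idx=9: raw=0x54007 flags P=1 W=1 U=1 S=0
  [2] read 0x54 idx=27: raw=0x58087 flags P=1 W=1 U=1 S=1
  → PA=0x5894F (huge @L2)  (3 entries read)
#3 VA=0xD0680A0A5FD (w,kernel):
  [0] read 0x38 idx=26: raw=0x5A007 flags P=1 W=1 U=1 S=0
  [1] read 0x5A idx=26: raw=0x5C007 flags P=1 W=1 U=1 S=0
  [2] read 0x5C idx=5: raw=0x5F007 flags P=1 W=1 U=1 S=0
  [3] read 0x5F idx=10: raw=0x61005 flags P=1 W=0 U=1 S=0
  ⇒ fault: PROTECTION_VIOLATION  — 4 lookups

Entries read for #0: 4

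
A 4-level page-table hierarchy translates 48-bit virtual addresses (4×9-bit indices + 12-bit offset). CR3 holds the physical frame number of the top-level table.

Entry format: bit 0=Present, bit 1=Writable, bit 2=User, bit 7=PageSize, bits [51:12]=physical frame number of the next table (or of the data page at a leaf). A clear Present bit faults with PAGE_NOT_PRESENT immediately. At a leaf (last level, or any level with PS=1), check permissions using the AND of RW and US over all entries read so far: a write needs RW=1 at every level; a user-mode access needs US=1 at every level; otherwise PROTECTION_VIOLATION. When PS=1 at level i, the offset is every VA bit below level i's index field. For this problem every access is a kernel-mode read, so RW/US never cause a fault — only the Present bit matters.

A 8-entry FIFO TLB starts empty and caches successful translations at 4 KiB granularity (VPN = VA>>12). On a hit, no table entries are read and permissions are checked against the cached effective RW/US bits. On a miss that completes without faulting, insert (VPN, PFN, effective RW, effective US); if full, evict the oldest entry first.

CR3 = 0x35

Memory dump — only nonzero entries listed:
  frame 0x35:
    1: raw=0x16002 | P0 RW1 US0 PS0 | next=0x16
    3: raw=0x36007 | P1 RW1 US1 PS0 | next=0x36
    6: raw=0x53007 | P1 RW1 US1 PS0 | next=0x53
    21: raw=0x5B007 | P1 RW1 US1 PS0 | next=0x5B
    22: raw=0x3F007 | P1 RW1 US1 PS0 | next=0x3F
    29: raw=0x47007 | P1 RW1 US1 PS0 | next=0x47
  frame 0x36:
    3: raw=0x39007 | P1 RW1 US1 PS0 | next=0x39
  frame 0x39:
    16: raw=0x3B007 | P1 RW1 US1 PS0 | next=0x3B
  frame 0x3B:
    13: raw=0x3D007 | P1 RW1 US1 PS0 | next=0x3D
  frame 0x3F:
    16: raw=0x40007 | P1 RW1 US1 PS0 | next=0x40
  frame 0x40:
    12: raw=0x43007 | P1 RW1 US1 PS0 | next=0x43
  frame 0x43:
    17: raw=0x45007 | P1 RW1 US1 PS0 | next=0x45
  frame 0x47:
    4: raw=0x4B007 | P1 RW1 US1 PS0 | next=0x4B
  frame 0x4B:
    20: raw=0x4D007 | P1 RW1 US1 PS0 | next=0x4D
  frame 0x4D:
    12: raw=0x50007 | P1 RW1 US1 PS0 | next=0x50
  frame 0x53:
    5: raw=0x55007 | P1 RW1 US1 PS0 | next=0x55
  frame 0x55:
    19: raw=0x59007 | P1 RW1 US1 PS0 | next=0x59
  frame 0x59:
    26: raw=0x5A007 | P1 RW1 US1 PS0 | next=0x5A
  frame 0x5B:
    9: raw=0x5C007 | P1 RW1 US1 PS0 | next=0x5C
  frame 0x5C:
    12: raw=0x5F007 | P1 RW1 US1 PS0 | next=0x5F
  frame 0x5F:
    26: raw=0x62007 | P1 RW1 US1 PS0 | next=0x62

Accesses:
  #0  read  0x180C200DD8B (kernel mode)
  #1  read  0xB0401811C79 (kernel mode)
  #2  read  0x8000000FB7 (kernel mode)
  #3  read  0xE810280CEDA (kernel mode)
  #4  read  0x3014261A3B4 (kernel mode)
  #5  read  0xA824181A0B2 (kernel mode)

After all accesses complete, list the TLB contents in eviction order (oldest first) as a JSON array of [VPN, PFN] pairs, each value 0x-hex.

Per-access translation:
#0 VA=0x180C200DD8B (r,kernel):
  L0: frame=0x35 idx=3 entry=0x36007 [P=1 RW=1 US=1 PS=0]
  L1: frame=0x36 idx=3 entry=0x39007 [P=1 RW=1 US=1 PS=0]
  L2: frame=0x39 idx=16 entry=0x3B007 [P=1 RW=1 US=1 PS=0]
  L3: frame=0x3B idx=13 entry=0x3D007 [P=1 RW=1 US=1 PS=0]
  ✓ 0x3DD8B  — 4 lookups
#1 VA=0xB0401811C79 (r,kernel):
  L0: frame=0x35 idx=22 entry=0x3F007 [P=1 RW=1 US=1 PS=0]
  L1: frame=0x3F idx=16 entry=0x40007 [P=1 RW=1 US=1 PS=0]
  L2: frame=0x40 idx=12 entry=0x43007 [P=1 RW=1 US=1 PS=0]
  L3: frame=0x43 idx=17 entry=0x45007 [P=1 RW=1 US=1 PS=0]
  ✓ 0x45C79  — 4 lookups
#2 VA=0x8000000FB7 (r,kernel):
  L0: frame=0x35 idx=1 entry=0x16002 [P=0 RW=1 US=0 PS=0]
  → PAGE_NOT_PRESENT  (1 entries read)
#3 VA=0xE810280CEDA (r,kernel):
  L0: frame=0x35 idx=29 entry=0x47007 [P=1 RW=1 US=1 PS=0]
  L1: frame=0x47 idx=4 entry=0x4B007 [P=1 RW=1 US=1 PS=0]
  L2: frame=0x4B idx=20 entry=0x4D007 [P=1 RW=1 US=1 PS=0]
  L3: frame=0x4D idx=12 entry=0x50007 [P=1 RW=1 US=1 PS=0]
  ✓ 0x50EDA  — 4 lookups
#4 VA=0x3014261A3B4 (r,kernel):
  L0: frame=0x35 idx=6 entry=0x53007 [P=1 RW=1 US=1 PS=0]
  L1: frame=0x53 idx=5 entry=0x55007 [P=1 RW=1 US=1 PS=0]
  L2: frame=0x55 idx=19 entry=0x59007 [P=1 RW=1 US=1 PS=0]
  L3: frame=0x59 idx=26 entry=0x5A007 [P=1 RW=1 US=1 PS=0]
  ✓ 0x5A3B4  — 4 lookups
#5 VA=0xA824181A0B2 (r,kernel):
  L0: frame=0x35 idx=21 entry=0x5B007 [P=1 RW=1 US=1 PS=0]
  L1: frame=0x5B idx=9 entry=0x5C007 [P=1 RW=1 US=1 PS=0]
  L2: frame=0x5C idx=12 entry=0x5F007 [P=1 RW=1 US=1 PS=0]
  L3: frame=0x5F idx=26 entry=0x62007 [P=1 RW=1 US=1 PS=0]
  ✓ 0x620B2  — 4 lookups

TLB: [["0x180C200D", "0x3D"], ["0xB0401811", "0x45"], ["0xE810280C", "0x50"], ["0x3014261A", "0x5A"], ["0xA824181A", "0x62"]]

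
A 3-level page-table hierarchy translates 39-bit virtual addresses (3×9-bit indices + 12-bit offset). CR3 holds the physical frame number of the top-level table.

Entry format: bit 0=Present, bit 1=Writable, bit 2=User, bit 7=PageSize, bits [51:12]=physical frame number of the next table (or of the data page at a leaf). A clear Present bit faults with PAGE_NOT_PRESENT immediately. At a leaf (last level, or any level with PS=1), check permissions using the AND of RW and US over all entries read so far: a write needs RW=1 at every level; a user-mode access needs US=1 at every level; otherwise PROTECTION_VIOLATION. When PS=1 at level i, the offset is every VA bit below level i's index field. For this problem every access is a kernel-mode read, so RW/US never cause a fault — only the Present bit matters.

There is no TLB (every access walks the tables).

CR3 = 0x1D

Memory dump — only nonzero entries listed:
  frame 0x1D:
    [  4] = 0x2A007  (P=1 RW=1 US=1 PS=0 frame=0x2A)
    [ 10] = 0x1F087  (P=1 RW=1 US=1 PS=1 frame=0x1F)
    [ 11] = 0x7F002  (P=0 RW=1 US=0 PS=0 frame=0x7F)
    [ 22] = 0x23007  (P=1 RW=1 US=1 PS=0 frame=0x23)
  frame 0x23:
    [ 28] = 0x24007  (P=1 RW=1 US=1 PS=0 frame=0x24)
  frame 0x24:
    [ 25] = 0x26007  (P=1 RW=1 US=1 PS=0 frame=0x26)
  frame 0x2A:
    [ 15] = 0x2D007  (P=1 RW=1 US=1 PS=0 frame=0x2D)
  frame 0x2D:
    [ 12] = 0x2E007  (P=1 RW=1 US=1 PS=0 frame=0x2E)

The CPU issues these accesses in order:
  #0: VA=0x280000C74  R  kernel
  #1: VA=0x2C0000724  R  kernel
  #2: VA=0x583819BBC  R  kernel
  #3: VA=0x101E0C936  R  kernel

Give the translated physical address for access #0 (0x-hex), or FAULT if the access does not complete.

Trace:
#0 VA=0x280000C74 (r,kernel):
  L0 @0x1D[10] → 0x1F087  P=1,RW=1,US=1,PS=1
  → PA=0x1FC74 (huge @L0)  (1 entries read)
#1 VA=0x2C0000724 (r,kernel):
  L0 @0x1D[11] → 0x7F002  P=0,RW=1,US=0,PS=0
  ✗ PAGE_NOT_PRESENT  [1 reads]
#2 VA=0x583819BBC (r,kernel):
  L0 @0x1D[22] → 0x23007  P=1,RW=1,US=1,PS=0
  L1 @0x23[28] → 0x24007  P=1,RW=1,US=1,PS=0
  L2 @0x24[25] → 0x26007  P=1,RW=1,US=1,PS=0
  → PA=0x26BBC  (3 entries read)
#3 VA=0x101E0C936 (r,kernel):
  L0 @0x1D[4] → 0x2A007  P=1,RW=1,US=1,PS=0
  L1 @0x2A[15] → 0x2D007  P=1,RW=1,US=1,PS=0
  L2 @0x2D[12] → 0x2E007  P=1,RW=1,US=1,PS=0
  → PA=0x2E936  (3 entries read)

Access #0 PA: 0x1FC74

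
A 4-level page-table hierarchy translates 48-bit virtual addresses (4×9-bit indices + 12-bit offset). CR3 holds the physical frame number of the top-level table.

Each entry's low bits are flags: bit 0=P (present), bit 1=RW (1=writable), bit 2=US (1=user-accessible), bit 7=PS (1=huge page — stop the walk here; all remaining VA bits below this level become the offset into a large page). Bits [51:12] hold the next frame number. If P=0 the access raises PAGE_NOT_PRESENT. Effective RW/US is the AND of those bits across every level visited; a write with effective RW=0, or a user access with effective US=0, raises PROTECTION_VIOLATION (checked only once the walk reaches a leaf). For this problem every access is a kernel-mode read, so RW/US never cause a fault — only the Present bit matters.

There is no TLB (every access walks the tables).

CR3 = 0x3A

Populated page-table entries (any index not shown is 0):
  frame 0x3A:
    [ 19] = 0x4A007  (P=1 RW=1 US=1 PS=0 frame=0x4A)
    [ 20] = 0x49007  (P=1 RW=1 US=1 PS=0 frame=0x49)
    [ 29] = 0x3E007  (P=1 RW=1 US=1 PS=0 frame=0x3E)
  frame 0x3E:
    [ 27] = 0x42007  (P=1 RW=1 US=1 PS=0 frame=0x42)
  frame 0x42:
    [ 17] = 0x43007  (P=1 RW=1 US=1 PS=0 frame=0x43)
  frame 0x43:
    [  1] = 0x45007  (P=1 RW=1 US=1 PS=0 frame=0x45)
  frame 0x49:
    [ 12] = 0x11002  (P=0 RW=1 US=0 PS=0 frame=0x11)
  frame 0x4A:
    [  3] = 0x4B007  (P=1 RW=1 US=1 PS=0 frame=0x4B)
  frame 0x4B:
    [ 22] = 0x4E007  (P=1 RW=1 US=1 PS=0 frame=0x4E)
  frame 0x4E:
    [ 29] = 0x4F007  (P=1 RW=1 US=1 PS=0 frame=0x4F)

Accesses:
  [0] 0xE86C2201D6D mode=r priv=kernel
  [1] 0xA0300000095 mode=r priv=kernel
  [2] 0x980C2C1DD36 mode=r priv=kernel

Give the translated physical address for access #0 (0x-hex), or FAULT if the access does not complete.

Walk each access:
#0 VA=0xE86C2201D6D (r,kernel):
  L0 @0x3A[29] → 0x3E007  P=1,RW=1,US=1,PS=0
  L1 @0x3E[27] → 0x42007  P=1,RW=1,US=1,PS=0
  L2 @0x42[17] → 0x43007  P=1,RW=1,US=1,PS=0
  L3 @0x43[1] → 0x45007  P=1,RW=1,US=1,PS=0
  ✓ 0x45D6D  — 4 lookups
#1 VA=0xA0300000095 (r,kernel):
  L0 @0x3A[20] → 0x49007  P=1,RW=1,US=1,PS=0
  L1 @0x49[12] → 0x11002  P=0,RW=1,US=0,PS=0
  ✗ PAGE_NOT_PRESENT  [2 reads]
#2 VA=0x980C2C1DD36 (r,kernel):
  L0 @0x3A[19] → 0x4A007  P=1,RW=1,US=1,PS=0
  L1 @0x4A[3] → 0x4B007  P=1,RW=1,US=1,PS=0
  L2 @0x4B[22] → 0x4E007  P=1,RW=1,US=1,PS=0
  L3 @0x4E[29] → 0x4F007  P=1,RW=1,US=1,PS=0
  ✓ 0x4FD36  — 4 lookups

Access #0 PA: 0x45D6D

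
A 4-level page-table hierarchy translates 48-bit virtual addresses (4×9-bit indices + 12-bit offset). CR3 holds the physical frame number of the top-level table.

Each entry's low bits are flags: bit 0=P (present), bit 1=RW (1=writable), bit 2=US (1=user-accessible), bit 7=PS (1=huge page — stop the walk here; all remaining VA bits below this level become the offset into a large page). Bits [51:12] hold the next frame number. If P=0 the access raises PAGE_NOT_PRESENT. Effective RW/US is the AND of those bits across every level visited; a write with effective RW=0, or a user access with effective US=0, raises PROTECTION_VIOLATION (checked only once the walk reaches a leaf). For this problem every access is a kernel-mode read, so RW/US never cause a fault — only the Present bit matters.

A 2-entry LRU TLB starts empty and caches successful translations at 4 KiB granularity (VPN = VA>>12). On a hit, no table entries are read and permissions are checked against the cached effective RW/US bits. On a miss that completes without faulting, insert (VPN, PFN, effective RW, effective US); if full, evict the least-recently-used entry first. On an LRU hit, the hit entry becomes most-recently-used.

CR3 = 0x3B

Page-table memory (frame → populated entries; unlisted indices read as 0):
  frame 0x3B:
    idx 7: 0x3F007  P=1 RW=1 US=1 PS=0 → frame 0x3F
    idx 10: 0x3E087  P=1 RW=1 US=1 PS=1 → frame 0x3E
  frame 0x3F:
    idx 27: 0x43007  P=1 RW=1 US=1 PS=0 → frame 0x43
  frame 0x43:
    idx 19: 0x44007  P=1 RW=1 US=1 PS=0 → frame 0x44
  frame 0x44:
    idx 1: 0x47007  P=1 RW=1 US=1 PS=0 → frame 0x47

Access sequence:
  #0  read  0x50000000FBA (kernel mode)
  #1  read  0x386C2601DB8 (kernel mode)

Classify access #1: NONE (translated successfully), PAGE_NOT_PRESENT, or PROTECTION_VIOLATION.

Per-access translation:
#0 VA=0x50000000FBA (r,kernel):
  L0: frame=0x3B idx=10 entry=0x3E087 [P=1 RW=1 US=1 PS=1]
  ✓ 0x3EFBA (huge @L0)  — 1 lookups
#1 VA=0x386C2601DB8 (r,kernel):
  L0: frame=0x3B idx=7 entry=0x3F007 [P=1 RW=1 US=1 PS=0]
  L1: frame=0x3F idx=27 entry=0x43007 [P=1 RW=1 US=1 PS=0]
  L2: frame=0x43 idx=19 entry=0x44007 [P=1 RW=1 US=1 PS=0]
  L3: frame=0x44 idx=1 entry=0x47007 [P=1 RW=1 US=1 PS=0]
  ✓ 0x47DB8  — 4 lookups

Access #1 fault: NONE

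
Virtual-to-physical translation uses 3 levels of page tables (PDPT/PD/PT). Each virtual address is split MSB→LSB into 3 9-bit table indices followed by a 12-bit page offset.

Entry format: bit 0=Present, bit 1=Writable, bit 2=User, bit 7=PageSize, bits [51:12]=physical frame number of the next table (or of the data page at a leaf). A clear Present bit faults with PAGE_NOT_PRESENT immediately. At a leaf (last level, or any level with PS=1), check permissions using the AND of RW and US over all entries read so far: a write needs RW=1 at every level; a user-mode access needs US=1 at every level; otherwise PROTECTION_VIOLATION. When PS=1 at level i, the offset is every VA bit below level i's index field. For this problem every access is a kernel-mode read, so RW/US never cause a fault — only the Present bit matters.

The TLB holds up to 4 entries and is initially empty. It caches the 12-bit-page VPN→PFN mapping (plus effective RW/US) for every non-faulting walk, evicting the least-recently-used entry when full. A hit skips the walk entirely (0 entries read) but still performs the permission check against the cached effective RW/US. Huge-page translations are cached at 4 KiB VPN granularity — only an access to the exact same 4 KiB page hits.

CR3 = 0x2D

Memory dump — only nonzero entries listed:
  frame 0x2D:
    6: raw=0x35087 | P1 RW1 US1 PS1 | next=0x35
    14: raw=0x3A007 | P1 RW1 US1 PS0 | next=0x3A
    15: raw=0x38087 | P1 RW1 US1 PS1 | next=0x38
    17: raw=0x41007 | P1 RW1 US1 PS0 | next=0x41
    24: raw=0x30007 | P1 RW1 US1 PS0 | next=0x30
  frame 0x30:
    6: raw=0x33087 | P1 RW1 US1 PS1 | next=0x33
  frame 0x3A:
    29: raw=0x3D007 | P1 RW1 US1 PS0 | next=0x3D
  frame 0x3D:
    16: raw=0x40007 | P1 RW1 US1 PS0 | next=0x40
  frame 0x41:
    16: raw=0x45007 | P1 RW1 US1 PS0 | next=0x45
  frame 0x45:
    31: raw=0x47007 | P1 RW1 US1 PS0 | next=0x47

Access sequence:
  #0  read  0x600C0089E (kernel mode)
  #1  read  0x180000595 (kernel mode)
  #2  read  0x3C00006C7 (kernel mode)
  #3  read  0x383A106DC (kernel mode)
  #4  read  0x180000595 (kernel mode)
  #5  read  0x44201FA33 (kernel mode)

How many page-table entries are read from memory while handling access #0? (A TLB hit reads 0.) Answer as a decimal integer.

Walk each access:
#0 VA=0x600C0089E (r,kernel):
  [0] read 0x2D idx=24: raw=0x30007 flags P=1 W=1 U=1 S=0
  [1] read 0x30 idx=6: raw=0x33087 flags P=1 W=1 U=1 S=1
  ✓ 0x3389E (huge @L1)  — 2 lookups
#1 VA=0x180000595 (r,kernel):
  [0] read 0x2D idx=6: raw=0x35087 flags P=1 W=1 U=1 S=1
  ✓ 0x35595 (huge @L0)  — 1 lookups
#2 VA=0x3C00006C7 (r,kernel):
  [0] read 0x2D idx=15: raw=0x38087 flags P=1 W=1 U=1 S=1
  ✓ 0x386C7 (huge @L0)  — 1 lookups
#3 VA=0x383A106DC (r,kernel):
  [0] read 0x2D idx=14: raw=0x3A007 flags P=1 W=1 U=1 S=0
  [1] read 0x3A idx=29: raw=0x3D007 flags P=1 W=1 U=1 S=0
  [2] read 0x3D idx=16: raw=0x40007 flags P=1 W=1 U=1 S=0
  ✓ 0x406DC  — 3 lookups
#4 VA=0x180000595 (r,kernel):
  TLB hit vpn=0x180000 → PA=0x35595
#5 VA=0x44201FA33 (r,kernel):
  [0] read 0x2D idx=17: raw=0x41007 flags P=1 W=1 U=1 S=0
  [1] read 0x41 idx=16: raw=0x45007 flags P=1 W=1 U=1 S=0
  [2] read 0x45 idx=31: raw=0x47007 flags P=1 W=1 U=1 S=0
  ✓ 0x47A33  — 3 lookups

Entries read for #0: 2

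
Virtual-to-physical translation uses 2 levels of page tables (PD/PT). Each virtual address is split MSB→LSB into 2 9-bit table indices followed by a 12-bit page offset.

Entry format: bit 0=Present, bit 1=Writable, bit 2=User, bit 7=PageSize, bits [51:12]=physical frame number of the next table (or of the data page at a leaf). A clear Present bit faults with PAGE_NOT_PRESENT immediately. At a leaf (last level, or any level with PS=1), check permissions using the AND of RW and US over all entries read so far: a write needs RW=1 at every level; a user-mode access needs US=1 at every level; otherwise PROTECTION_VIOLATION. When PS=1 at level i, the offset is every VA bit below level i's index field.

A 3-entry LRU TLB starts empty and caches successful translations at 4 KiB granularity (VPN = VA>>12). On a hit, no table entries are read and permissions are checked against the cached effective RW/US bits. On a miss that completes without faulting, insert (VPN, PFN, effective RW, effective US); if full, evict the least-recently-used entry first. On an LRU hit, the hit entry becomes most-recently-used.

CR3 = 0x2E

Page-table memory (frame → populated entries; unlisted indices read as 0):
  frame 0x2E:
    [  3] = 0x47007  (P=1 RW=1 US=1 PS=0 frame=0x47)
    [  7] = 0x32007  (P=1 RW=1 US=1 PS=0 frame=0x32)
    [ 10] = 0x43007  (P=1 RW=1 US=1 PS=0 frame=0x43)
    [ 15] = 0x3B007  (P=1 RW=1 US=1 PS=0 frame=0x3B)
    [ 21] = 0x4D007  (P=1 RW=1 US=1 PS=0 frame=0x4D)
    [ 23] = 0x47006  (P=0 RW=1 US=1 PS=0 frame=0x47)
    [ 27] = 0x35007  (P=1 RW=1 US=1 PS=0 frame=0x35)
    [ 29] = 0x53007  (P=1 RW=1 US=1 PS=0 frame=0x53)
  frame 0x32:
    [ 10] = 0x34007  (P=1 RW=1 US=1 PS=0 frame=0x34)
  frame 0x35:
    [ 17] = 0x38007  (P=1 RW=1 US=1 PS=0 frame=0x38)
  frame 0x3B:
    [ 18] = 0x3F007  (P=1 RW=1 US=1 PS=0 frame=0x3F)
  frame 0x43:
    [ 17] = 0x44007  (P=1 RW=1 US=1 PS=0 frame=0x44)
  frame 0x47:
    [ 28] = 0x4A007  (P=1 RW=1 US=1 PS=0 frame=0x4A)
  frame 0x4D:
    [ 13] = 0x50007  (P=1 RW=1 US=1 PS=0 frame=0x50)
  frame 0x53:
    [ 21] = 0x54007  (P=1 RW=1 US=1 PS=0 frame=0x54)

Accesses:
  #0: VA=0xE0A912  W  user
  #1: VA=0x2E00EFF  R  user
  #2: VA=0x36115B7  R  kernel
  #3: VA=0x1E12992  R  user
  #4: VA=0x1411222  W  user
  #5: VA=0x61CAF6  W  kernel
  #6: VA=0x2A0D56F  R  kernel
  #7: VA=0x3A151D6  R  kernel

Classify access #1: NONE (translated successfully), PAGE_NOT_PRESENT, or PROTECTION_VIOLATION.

Walk each access:
#0 VA=0xE0A912 (w,user):
  L0: frame=0x2E idx=7 entry=0x32007 [P=1 RW=1 US=1 PS=0]
  L1: frame=0x32 idx=10 entry=0x34007 [P=1 RW=1 US=1 PS=0]
  ✓ 0x34912  — 2 lookups
#1 VA=0x2E00EFF (r,user):
  L0: frame=0x2E idx=23 entry=0x47006 [P=0 RW=1 US=1 PS=0]
  → PAGE_NOT_PRESENT  (1 entries read)
#2 VA=0x36115B7 (r,kernel):
  L0: frame=0x2E idx=27 entry=0x35007 [P=1 RW=1 US=1 PS=0]
  L1: frame=0x35 idx=17 entry=0x38007 [P=1 RW=1 US=1 PS=0]
  ✓ 0x385B7  — 2 lookups
#3 VA=0x1E12992 (r,user):
  L0: frame=0x2E idx=15 entry=0x3B007 [P=1 RW=1 US=1 PS=0]
  L1: frame=0x3B idx=18 entry=0x3F007 [P=1 RW=1 US=1 PS=0]
  ✓ 0x3F992  — 2 lookups
#4 VA=0x1411222 (w,user):
  L0: frame=0x2E idx=10 entry=0x43007 [P=1 RW=1 US=1 PS=0]
  L1: frame=0x43 idx=17 entry=0x44007 [P=1 RW=1 US=1 PS=0]
  ✓ 0x44222  — 2 lookups
#5 VA=0x61CAF6 (w,kernel):
  L0: frame=0x2E idx=3 entry=0x47007 [P=1 RW=1 US=1 PS=0]
  L1: frame=0x47 idx=28 entry=0x4A007 [P=1 RW=1 US=1 PS=0]
  ✓ 0x4AAF6  — 2 lookups
#6 VA=0x2A0D56F (r,kernel):
  L0: frame=0x2E idx=21 entry=0x4D007 [P=1 RW=1 US=1 PS=0]
  L1: frame=0x4D idx=13 entry=0x50007 [P=1 RW=1 US=1 PS=0]
  ✓ 0x5056F  — 2 lookups
#7 VA=0x3A151D6 (r,kernel):
  L0: frame=0x2E idx=29 entry=0x53007 [P=1 RW=1 US=1 PS=0]
  L1: frame=0x53 idx=21 entry=0x54007 [P=1 RW=1 US=1 PS=0]
  ✓ 0x541D6  — 2 lookups

Access #1 fault: PAGE_NOT_PRESENT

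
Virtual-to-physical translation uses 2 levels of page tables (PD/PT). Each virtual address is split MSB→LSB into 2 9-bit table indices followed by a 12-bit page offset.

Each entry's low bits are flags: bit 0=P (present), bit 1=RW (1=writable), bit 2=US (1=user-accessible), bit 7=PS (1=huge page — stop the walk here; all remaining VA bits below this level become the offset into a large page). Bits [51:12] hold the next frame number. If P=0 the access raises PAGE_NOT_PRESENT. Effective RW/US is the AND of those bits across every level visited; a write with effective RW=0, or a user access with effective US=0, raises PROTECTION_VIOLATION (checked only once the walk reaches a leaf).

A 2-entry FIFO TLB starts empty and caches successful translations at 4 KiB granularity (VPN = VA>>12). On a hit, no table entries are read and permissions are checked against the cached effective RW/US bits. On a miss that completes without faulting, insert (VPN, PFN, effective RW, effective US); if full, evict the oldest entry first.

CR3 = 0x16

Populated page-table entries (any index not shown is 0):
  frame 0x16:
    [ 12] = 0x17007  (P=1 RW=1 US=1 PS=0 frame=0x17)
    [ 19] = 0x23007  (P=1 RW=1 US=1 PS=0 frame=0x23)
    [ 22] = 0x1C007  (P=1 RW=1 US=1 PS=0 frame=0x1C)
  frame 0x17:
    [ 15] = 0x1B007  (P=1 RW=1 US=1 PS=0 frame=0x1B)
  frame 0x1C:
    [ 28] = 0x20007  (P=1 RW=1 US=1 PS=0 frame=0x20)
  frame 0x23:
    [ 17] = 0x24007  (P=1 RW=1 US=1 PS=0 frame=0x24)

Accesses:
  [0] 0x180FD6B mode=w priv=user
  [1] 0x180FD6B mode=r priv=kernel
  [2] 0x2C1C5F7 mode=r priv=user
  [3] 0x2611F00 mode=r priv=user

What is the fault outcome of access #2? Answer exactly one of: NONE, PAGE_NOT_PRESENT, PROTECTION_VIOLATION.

Trace:
#0 VA=0x180FD6B (w,user):
  lvl0: tbl 0x16, slot 12 ⇒ 0x17007 (P1/RW1/US1/PS0)
  lvl1: tbl 0x17, slot 15 ⇒ 0x1B007 (P1/RW1/US1/PS0)
  → PA=0x1BD6B  (2 entries read)
#1 VA=0x180FD6B (r,kernel):
  TLB hit vpn=0x180F → PA=0x1BD6B
#2 VA=0x2C1C5F7 (r,user):
  lvl0: tbl 0x16, slot 22 ⇒ 0x1C007 (P1/RW1/US1/PS0)
  lvl1: tbl 0x1C, slot 28 ⇒ 0x20007 (P1/RW1/US1/PS0)
  → PA=0x205F7  (2 entries read)
#3 VA=0x2611F00 (r,user):
  lvl0: tbl 0x16, slot 19 ⇒ 0x23007 (P1/RW1/US1/PS0)
  lvl1: tbl 0x23, slot 17 ⇒ 0x24007 (P1/RW1/US1/PS0)
  → PA=0x24F00  (2 entries read)

Access #2 fault: NONE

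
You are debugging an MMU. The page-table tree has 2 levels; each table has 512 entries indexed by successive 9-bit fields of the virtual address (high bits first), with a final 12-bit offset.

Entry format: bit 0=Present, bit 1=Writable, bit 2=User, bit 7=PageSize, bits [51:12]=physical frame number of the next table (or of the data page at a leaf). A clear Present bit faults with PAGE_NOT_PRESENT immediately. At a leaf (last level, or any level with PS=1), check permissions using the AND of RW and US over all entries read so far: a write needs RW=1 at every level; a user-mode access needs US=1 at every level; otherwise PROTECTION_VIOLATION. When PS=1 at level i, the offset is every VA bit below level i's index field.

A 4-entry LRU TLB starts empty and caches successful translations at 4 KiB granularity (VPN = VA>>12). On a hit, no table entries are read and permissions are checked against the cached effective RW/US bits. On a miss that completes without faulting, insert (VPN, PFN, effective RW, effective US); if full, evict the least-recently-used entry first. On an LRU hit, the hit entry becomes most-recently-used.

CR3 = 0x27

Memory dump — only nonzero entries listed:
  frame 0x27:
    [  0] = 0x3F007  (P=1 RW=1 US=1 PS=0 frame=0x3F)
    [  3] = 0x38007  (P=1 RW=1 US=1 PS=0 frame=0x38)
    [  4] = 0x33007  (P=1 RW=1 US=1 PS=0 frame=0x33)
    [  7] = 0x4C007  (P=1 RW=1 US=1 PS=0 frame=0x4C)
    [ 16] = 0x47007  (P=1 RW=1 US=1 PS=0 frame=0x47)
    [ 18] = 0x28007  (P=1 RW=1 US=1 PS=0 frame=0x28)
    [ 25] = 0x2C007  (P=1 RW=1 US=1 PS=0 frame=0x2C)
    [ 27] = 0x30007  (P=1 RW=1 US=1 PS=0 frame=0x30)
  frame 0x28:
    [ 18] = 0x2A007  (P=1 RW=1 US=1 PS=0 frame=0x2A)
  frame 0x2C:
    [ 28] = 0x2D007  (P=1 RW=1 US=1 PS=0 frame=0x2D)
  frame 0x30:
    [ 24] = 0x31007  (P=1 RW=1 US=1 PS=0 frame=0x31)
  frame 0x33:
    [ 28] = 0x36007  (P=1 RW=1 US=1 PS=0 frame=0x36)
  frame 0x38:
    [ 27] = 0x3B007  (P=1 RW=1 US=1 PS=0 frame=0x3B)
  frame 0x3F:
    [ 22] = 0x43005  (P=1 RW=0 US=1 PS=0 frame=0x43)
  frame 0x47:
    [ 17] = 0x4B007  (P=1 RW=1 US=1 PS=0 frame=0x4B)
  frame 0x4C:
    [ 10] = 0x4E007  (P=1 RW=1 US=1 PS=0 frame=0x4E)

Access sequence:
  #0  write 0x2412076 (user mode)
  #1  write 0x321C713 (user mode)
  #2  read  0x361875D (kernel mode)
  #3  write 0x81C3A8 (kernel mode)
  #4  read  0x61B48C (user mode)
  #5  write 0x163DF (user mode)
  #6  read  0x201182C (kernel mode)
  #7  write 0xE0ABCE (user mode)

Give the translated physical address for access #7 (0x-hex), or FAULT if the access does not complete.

Per-access translation:
#0 VA=0x2412076 (w,user):
  [0] read 0x27 idx=18: raw=0x28007 flags P=1 W=1 U=1 S=0
  [1] read 0x28 idx=18: raw=0x2A007 flags P=1 W=1 U=1 S=0
  → PA=0x2A076  (2 entries read)
#1 VA=0x321C713 (w,user):
  [0] read 0x27 idx=25: raw=0x2C007 flags P=1 W=1 U=1 S=0
  [1] read 0x2C idx=28: raw=0x2D007 flags P=1 W=1 U=1 S=0
  → PA=0x2D713  (2 entries read)
#2 VA=0x361875D (r,kernel):
  [0] read 0x27 idx=27: raw=0x30007 flags P=1 W=1 U=1 S=0
  [1] read 0x30 idx=24: raw=0x31007 flags P=1 W=1 U=1 S=0
  → PA=0x3175D  (2 entries read)
#3 VA=0x81C3A8 (w,kernel):
  [0] read 0x27 idx=4: raw=0x33007 flags P=1 W=1 U=1 S=0
  [1] read 0x33 idx=28: raw=0x36007 flags P=1 W=1 U=1 S=0
  → PA=0x363A8  (2 entries read)
#4 VA=0x61B48C (r,user):
  [0] read 0x27 idx=3: raw=0x38007 flags P=1 W=1 U=1 S=0
  [1] read 0x38 idx=27: raw=0x3B007 flags P=1 W=1 U=1 S=0
  → PA=0x3B48C  (2 entries read)
#5 VA=0x163DF (w,user):
  [0] read 0x27 idx=0: raw=0x3F007 flags P=1 W=1 U=1 S=0
  [1] read 0x3F idx=22: raw=0x43005 flags P=1 W=0 U=1 S=0
  → PROTECTION_VIOLATION  (2 entries read)
#6 VA=0x201182C (r,kernel):
  [0] read 0x27 idx=16: raw=0x47007 flags P=1 W=1 U=1 S=0
  [1] read 0x47 idx=17: raw=0x4B007 flags P=1 W=1 U=1 S=0
  → PA=0x4B82C  (2 entries read)
#7 VA=0xE0ABCE (w,user):
  [0] read 0x27 idx=7: raw=0x4C007 flags P=1 W=1 U=1 S=0
  [1] read 0x4C idx=10: raw=0x4E007 flags P=1 W=1 U=1 S=0
  → PA=0x4EBCE  (2 entries read)

Access #7 PA: 0x4EBCE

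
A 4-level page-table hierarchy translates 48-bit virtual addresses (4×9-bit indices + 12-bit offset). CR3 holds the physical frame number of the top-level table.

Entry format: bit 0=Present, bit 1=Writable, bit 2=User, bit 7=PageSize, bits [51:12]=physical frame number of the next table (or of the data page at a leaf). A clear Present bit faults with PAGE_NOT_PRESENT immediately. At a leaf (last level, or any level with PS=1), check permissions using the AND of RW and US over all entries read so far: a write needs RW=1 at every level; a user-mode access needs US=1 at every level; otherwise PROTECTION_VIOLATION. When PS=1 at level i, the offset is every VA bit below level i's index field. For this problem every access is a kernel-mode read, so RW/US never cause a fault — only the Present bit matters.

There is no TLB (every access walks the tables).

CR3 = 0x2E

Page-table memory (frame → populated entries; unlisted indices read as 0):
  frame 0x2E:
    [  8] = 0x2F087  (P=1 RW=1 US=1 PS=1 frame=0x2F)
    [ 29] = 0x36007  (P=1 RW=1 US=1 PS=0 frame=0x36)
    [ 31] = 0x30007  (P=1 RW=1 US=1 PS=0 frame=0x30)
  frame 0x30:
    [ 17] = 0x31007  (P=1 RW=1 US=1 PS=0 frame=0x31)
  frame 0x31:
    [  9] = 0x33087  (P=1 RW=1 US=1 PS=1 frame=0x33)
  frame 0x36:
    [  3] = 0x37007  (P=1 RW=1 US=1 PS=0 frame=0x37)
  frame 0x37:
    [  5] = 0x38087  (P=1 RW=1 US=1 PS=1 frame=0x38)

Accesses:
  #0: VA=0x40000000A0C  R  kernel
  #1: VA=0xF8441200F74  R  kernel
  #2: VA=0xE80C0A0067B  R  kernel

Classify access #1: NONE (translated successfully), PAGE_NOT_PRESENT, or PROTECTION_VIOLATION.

Trace:
#0 VA=0x40000000A0C (r,kernel):
  lvl0: tbl 0x2E, slot 8 ⇒ 0x2F087 (P1/RW1/US1/PS1)
  → PA=0x2FA0C (huge @L0)  (1 entries read)
#1 VA=0xF8441200F74 (r,kernel):
  lvl0: tbl 0x2E, slot 31 ⇒ 0x30007 (P1/RW1/US1/PS0)
  lvl1: tbl 0x30, slot 17 ⇒ 0x31007 (P1/RW1/US1/PS0)
  lvl2: tbl 0x31, slot 9 ⇒ 0x33087 (P1/RW1/US1/PS1)
  → PA=0x33F74 (huge @L2)  (3 entries read)
#2 VA=0xE80C0A0067B (r,kernel):
  lvl0: tbl 0x2E, slot 29 ⇒ 0x36007 (P1/RW1/US1/PS0)
  lvl1: tbl 0x36, slot 3 ⇒ 0x37007 (P1/RW1/US1/PS0)
  lvl2: tbl 0x37, slot 5 ⇒ 0x38087 (P1/RW1/US1/PS1)
  → PA=0x3867B (huge @L2)  (3 entries read)

Access #1 fault: NONE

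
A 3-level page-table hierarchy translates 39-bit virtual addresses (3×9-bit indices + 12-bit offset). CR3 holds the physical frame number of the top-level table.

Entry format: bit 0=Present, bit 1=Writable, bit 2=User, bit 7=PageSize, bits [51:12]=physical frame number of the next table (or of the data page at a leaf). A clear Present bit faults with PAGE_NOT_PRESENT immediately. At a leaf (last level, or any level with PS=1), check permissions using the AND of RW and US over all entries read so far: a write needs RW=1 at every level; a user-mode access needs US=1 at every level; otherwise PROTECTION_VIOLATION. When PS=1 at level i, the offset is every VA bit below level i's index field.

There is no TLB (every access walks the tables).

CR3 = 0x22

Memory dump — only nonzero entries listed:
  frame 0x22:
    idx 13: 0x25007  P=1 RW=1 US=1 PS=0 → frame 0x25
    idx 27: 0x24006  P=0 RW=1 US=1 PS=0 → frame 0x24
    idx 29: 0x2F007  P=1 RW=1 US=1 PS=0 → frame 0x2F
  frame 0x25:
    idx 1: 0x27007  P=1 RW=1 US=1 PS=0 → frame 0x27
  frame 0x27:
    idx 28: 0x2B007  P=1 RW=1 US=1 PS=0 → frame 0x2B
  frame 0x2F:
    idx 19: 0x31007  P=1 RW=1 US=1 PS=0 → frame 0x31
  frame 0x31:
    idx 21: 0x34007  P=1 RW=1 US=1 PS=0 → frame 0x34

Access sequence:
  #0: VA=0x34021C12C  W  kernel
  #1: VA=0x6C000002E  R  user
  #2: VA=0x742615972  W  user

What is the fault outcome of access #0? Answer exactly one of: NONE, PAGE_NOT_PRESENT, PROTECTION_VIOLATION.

Per-access translation:
#0 VA=0x34021C12C (w,kernel):
  lvl0: tbl 0x22, slot 13 ⇒ 0x25007 (P1/RW1/US1/PS0)
  lvl1: tbl 0x25, slot 1 ⇒ 0x27007 (P1/RW1/US1/PS0)
  lvl2: tbl 0x27, slot 28 ⇒ 0x2B007 (P1/RW1/US1/PS0)
  ✓ 0x2B12C  — 3 lookups
#1 VA=0x6C000002E (r,user):
  lvl0: tbl 0x22, slot 27 ⇒ 0x24006 (P0/RW1/US1/PS0)
  → PAGE_NOT_PRESENT  (1 entries read)
#2 VA=0x742615972 (w,user):
  lvl0: tbl 0x22, slot 29 ⇒ 0x2F007 (P1/RW1/US1/PS0)
  lvl1: tbl 0x2F, slot 19 ⇒ 0x31007 (P1/RW1/US1/PS0)
  lvl2: tbl 0x31, slot 21 ⇒ 0x34007 (P1/RW1/US1/PS0)
  ✓ 0x34972  — 3 lookups

Access #0 fault: NONE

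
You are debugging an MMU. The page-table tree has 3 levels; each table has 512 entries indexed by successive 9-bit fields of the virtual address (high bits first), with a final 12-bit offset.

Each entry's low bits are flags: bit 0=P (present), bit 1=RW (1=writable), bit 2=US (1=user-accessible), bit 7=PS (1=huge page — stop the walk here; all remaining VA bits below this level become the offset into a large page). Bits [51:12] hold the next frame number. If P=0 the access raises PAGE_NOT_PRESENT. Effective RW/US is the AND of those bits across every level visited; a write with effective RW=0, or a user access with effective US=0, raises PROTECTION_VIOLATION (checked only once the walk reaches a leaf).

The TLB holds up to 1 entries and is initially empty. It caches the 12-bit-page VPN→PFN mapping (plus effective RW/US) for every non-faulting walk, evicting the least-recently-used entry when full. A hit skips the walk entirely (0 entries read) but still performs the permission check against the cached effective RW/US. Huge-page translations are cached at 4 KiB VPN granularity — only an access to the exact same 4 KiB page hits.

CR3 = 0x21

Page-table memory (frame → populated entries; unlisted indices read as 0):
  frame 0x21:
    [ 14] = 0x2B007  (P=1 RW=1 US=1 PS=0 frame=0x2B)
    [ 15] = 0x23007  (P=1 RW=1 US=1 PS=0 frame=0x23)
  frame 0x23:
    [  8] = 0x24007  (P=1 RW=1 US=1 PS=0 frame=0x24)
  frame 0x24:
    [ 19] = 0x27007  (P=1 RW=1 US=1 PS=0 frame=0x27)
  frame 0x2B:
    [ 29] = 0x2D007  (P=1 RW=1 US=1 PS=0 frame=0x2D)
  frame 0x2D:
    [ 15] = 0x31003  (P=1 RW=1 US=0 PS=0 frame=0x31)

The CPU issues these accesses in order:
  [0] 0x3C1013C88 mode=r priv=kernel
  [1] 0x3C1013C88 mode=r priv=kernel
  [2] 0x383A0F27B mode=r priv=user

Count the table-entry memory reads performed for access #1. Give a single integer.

Walk each access:
#0 VA=0x3C1013C88 (r,kernel):
  lvl0: tbl 0x21, slot 15 ⇒ 0x23007 (P1/RW1/US1/PS0)
  lvl1: tbl 0x23, slot 8 ⇒ 0x24007 (P1/RW1/US1/PS0)
  lvl2: tbl 0x24, slot 19 ⇒ 0x27007 (P1/RW1/US1/PS0)
  ⇒ phys 0x27C88  [3 reads]
#1 VA=0x3C1013C88 (r,kernel):
  TLB hit vpn=0x3C1013 → PA=0x27C88
#2 VA=0x383A0F27B (r,user):
  lvl0: tbl 0x21, slot 14 ⇒ 0x2B007 (P1/RW1/US1/PS0)
  lvl1: tbl 0x2B, slot 29 ⇒ 0x2D007 (P1/RW1/US1/PS0)
  lvl2: tbl 0x2D, slot 15 ⇒ 0x31003 (P1/RW1/US0/PS0)
  → PROTECTION_VIOLATION  (3 entries read)

Entries read for #1: 0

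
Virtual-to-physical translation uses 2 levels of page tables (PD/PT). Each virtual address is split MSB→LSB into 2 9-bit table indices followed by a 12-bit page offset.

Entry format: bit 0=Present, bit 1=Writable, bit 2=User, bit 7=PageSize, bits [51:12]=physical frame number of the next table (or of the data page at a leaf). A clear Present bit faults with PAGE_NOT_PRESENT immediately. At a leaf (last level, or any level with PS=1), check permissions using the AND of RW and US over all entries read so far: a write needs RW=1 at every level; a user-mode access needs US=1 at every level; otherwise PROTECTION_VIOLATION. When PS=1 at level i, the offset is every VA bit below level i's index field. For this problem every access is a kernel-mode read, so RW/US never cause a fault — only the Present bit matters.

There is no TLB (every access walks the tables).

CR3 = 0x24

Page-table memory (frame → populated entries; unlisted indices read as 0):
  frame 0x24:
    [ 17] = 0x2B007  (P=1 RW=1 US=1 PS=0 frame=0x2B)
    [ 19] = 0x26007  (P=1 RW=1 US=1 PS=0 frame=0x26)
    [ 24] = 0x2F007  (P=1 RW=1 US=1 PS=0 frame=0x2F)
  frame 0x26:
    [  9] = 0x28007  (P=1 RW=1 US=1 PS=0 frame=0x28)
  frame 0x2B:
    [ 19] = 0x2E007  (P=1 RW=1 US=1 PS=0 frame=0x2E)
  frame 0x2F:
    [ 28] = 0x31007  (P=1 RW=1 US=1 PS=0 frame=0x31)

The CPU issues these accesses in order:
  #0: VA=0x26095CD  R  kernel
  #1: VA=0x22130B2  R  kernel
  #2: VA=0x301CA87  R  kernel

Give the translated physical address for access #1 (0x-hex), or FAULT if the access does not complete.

Trace:
#0 VA=0x26095CD (r,kernel):
  L0 @0x24[19] → 0x26007  P=1,RW=1,US=1,PS=0
  L1 @0x26[9] → 0x28007  P=1,RW=1,US=1,PS=0
  ✓ 0x285CD  — 2 lookups
#1 VA=0x22130B2 (r,kernel):
  L0 @0x24[17] → 0x2B007  P=1,RW=1,US=1,PS=0
  L1 @0x2B[19] → 0x2E007  P=1,RW=1,US=1,PS=0
  ✓ 0x2E0B2  — 2 lookups
#2 VA=0x301CA87 (r,kernel):
  L0 @0x24[24] → 0x2F007  P=1,RW=1,US=1,PS=0
  L1 @0x2F[28] → 0x31007  P=1,RW=1,US=1,PS=0
  ✓ 0x31A87  — 2 lookups

Access #1 PA: 0x2E0B2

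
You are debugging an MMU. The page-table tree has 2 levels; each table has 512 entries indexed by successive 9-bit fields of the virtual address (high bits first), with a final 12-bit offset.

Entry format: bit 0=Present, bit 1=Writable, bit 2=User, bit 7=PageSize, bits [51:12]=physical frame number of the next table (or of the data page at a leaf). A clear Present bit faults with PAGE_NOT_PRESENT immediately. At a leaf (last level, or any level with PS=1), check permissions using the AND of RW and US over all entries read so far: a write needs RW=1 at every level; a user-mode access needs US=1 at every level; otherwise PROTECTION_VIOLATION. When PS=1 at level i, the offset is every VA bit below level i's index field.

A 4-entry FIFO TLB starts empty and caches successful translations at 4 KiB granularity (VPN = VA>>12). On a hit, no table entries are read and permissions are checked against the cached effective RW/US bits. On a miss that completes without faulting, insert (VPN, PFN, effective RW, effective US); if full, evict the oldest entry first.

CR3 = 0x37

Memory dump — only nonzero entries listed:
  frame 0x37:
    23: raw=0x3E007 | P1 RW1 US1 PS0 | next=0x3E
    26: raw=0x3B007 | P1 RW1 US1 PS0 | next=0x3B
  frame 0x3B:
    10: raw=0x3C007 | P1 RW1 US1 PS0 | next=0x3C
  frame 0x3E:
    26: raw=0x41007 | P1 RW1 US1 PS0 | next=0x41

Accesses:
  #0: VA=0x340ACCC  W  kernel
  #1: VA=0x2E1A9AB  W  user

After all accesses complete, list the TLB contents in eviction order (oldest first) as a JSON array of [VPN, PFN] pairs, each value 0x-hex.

Trace:
#0 VA=0x340ACCC (w,kernel):
  L0 @0x37[26] → 0x3B007  P=1,RW=1,US=1,PS=0
  L1 @0x3B[10] → 0x3C007  P=1,RW=1,US=1,PS=0
  ✓ 0x3CCCC  — 2 lookups
#1 VA=0x2E1A9AB (w,user):
  L0 @0x37[23] → 0x3E007  P=1,RW=1,US=1,PS=0
  L1 @0x3E[26] → 0x41007  P=1,RW=1,US=1,PS=0
  ✓ 0x419AB  — 2 lookups

TLB: [["0x340A", "0x3C"], ["0x2E1A", "0x41"]]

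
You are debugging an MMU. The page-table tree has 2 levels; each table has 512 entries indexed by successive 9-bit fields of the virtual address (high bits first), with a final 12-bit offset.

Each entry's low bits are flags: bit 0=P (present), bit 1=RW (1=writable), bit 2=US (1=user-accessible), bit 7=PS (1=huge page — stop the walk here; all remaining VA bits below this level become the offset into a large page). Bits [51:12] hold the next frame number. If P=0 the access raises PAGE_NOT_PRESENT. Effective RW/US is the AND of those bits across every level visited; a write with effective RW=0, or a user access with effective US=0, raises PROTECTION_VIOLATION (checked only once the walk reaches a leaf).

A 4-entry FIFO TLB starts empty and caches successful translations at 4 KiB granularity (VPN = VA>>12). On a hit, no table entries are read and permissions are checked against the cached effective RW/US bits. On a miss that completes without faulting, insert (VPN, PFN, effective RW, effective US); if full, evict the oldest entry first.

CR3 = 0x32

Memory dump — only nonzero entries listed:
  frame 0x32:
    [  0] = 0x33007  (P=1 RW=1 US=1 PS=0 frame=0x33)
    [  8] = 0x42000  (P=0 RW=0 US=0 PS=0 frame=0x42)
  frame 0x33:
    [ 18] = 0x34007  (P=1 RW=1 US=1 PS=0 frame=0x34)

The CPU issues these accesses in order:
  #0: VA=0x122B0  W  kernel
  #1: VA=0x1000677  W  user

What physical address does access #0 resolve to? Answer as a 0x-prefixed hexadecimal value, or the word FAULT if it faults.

Walk each access:
#0 VA=0x122B0 (w,kernel):
  L0: frame=0x32 idx=0 entry=0x33007 [P=1 RW=1 US=1 PS=0]
  L1: frame=0x33 idx=18 entry=0x34007 [P=1 RW=1 US=1 PS=0]
  → PA=0x342B0  (2 entries read)
#1 VA=0x1000677 (w,user):
  L0: frame=0x32 idx=8 entry=0x42000 [P=0 RW=0 US=0 PS=0]
  → PAGE_NOT_PRESENT  (1 entries read)

Access #0 PA: 0x342B0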